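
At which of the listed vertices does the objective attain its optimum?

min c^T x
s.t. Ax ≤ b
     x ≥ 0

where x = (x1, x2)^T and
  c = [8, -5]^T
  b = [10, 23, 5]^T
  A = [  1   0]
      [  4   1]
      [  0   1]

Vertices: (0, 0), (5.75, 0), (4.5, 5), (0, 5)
(0, 5) with z = -25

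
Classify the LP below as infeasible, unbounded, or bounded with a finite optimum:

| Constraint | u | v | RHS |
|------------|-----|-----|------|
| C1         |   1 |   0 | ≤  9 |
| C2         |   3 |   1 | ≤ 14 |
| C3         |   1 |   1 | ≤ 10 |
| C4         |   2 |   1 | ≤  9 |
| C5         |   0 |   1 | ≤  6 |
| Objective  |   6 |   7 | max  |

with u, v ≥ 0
The point (1.5, 6) satisfies every constraint, so the LP is feasible; the constraints give u ≤ 9 and v ≤ 6, which with u, v ≥ 0 keep the feasible region inside a bounded box. A feasible, bounded LP attains a finite optimum at a vertex.

Evaluating z = 6u + 7v at each vertex:
  (0, 0): z = 0
  (4.5, 0): z = 27
  (1.5, 6): z = 51
  (0, 6): z = 42

The LP has an optimal solution: (1.5, 6) with z = 51.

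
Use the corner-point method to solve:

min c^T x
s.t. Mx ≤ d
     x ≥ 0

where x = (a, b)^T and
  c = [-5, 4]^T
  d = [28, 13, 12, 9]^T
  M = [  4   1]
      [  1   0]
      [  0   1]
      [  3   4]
Each vertex is the intersection of two constraint boundaries that also satisfies all remaining constraints:
  a = 0 and b = 0 → (0, 0)
  3a + 4b = 9 and b = 0 → (3, 0)
  3a + 4b = 9 and a = 0 → (0, 2.25)

Evaluating z = -5a + 4b at each vertex:
  (0, 0): z = 0
  (3, 0): z = -15
  (0, 2.25): z = 9

The minimum is at (3, 0) with z = -15.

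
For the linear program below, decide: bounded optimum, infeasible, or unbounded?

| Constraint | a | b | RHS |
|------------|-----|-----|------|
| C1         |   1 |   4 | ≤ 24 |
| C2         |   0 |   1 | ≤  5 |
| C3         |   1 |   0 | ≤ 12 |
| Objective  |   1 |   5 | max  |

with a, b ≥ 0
The point (4, 5) satisfies every constraint, so the LP is feasible; the constraints give a ≤ 12 and b ≤ 5, which with a, b ≥ 0 keep the feasible region inside a bounded box. A feasible, bounded LP attains a finite optimum at a vertex.

Evaluating z = a + 5b at each vertex:
  (0, 0): z = 0
  (12, 0): z = 12
  (12, 3): z = 27
  (4, 5): z = 29
  (0, 5): z = 25

The LP has an optimal solution: (4, 5) with z = 29.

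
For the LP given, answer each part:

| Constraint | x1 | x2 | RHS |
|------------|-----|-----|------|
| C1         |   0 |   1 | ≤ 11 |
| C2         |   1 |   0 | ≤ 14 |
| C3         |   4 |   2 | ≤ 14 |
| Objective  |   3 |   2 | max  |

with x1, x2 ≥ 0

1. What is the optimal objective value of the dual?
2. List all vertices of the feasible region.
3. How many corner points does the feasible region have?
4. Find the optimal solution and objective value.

1. 14 (by strong duality, equal to the primal optimum)
2. (0, 0), (3.5, 0), (0, 7)
3. 3
4. x1 = 0, x2 = 7, z = 14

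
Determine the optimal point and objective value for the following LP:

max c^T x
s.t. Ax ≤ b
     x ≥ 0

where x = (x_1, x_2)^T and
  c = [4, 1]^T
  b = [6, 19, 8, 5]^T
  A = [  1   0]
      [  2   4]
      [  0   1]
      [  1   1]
Each vertex is the intersection of two constraint boundaries that also satisfies all remaining constraints:
  x_1 = 0 and x_2 = 0 → (0, 0)
  x_1 + x_2 = 5 and x_2 = 0 → (5, 0)
  2x_1 + 4x_2 = 19 and x_1 + x_2 = 5 → (0.5, 4.5)
  2x_1 + 4x_2 = 19 and x_1 = 0 → (0, 4.75)

Evaluating z = 4x_1 + x_2 at each vertex:
  (0, 0): z = 0
  (5, 0): z = 20
  (0.5, 4.5): z = 6.5
  (0, 4.75): z = 4.75

The maximum is at (5, 0) with z = 20.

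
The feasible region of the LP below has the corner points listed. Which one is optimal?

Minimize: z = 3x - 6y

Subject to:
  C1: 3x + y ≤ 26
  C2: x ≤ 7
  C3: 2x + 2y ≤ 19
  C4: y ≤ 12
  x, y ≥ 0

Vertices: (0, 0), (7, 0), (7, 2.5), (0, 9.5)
(0, 9.5) with z = -57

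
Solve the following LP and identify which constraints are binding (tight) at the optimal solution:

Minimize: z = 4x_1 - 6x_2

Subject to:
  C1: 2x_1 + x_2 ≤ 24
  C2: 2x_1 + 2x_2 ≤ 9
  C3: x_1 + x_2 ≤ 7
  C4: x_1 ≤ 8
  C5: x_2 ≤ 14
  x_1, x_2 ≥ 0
Optimal: x_1 = 0, x_2 = 4.5
Slack at optimum:
  C1: slack = 19.5
  C2: slack = 0 (binding)
  C3: slack = 2.5
  C4: slack = 8
  C5: slack = 9.5
  x_1 ≥ 0: x_1 = 0 (binding)
  x_2 ≥ 0: x_2 = 4.5
Binding constraints: C2, x_1 ≥ 0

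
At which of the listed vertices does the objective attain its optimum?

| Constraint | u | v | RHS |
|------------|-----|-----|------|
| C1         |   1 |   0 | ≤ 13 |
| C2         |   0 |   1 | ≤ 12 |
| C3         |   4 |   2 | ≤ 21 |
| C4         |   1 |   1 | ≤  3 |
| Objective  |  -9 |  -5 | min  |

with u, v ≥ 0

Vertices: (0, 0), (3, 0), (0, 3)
(3, 0) with z = -27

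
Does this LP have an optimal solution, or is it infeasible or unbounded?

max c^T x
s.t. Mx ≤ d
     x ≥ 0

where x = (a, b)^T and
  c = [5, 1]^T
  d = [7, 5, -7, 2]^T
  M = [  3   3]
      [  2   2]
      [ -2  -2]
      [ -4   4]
One constraint requires 2a + 2b ≤ 5, while the constraint -2a - 2b ≤ -7 is equivalent to 2a + 2b ≥ 7. Together they would need 7 ≤ 2a + 2b ≤ 5, which is impossible since 7 > 5. No point satisfies all constraints.

Infeasible — the constraint set is empty.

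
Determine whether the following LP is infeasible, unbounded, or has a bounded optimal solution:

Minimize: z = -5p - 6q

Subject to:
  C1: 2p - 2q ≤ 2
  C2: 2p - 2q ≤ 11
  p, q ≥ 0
Feasible point: (0, 0) satisfies every constraint, so the LP is feasible.
Direction d = (0, 1): for each constraint row a, a·d ≤ 0 —
  (2)(0) + (-2)(1) = -2 ≤ 0
  (2)(0) + (-2)(1) = -2 ≤ 0
and d ≥ 0, so (0, 0) + t·d stays feasible for every t ≥ 0. Along this ray z = -5p - 6q changes by -6 per unit t, so z → −∞.

Unbounded: there is a feasible ray along which z → −∞.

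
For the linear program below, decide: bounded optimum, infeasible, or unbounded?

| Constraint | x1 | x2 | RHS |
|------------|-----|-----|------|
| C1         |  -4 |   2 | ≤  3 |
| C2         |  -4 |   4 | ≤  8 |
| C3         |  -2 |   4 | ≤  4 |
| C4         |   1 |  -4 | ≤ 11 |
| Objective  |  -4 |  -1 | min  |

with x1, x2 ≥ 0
Feasible point: (0, 0) satisfies every constraint, so the LP is feasible.
Direction d = (2, 1): for each constraint row a, a·d ≤ 0 —
  (-4)(2) + (2)(1) = -6 ≤ 0
  (-4)(2) + (4)(1) = -4 ≤ 0
  (-2)(2) + (4)(1) = 0 ≤ 0
  (1)(2) + (-4)(1) = -2 ≤ 0
and d ≥ 0, so (0, 0) + t·d stays feasible for every t ≥ 0. Along this ray z = -4x1 - x2 changes by -9 per unit t, so z → −∞.

Unbounded: there is a feasible ray along which z → −∞.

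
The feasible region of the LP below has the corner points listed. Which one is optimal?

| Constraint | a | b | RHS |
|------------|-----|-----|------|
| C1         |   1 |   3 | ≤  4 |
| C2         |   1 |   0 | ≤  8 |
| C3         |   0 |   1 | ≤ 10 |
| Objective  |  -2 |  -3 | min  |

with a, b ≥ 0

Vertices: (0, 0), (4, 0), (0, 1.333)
Evaluating z = -2a - 3b at each vertex:
  (0, 0): z = 0
  (4, 0): z = -8
  (0, 1.333): z = -4

The smallest value is z = -8, attained at (4, 0).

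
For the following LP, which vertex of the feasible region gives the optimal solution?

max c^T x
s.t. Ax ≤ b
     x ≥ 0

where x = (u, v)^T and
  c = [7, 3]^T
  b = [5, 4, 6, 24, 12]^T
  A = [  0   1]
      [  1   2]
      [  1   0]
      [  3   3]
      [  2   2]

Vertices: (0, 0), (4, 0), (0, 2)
(4, 0) with z = 28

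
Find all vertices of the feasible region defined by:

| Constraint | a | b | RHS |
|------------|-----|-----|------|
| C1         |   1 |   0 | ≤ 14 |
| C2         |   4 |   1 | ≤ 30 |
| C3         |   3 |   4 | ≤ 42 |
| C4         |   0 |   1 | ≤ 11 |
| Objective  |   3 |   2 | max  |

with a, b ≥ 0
Each vertex is the intersection of two constraint boundaries that also satisfies all remaining constraints:
  a = 0 and b = 0 → (0, 0)
  4a + b = 30 and b = 0 → (7.5, 0)
  4a + b = 30 and 3a + 4b = 42 → (6, 6)
  3a + 4b = 42 and a = 0 → (0, 10.5)

Vertices: (0, 0), (7.5, 0), (6, 6), (0, 10.5)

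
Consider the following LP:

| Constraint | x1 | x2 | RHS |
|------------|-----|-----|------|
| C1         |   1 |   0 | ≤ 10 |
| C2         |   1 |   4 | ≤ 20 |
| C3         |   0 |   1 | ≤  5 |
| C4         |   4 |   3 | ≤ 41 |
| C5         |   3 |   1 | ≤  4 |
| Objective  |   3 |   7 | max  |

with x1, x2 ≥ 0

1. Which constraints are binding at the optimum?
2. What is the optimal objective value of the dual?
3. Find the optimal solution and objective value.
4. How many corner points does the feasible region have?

1. C5, x1 ≥ 0
2. 28 (by strong duality, equal to the primal optimum)
3. x1 = 0, x2 = 4, z = 28
4. 3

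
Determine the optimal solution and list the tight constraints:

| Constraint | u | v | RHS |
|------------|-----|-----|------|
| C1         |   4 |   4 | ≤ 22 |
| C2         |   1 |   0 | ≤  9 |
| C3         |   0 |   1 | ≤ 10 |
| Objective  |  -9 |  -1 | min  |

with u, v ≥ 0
Optimal: u = 5.5, v = 0
Binding: C1, v ≥ 0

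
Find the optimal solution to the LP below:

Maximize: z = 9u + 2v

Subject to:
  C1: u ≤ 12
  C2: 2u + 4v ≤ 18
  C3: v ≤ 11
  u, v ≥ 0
u = 9, v = 0, z = 81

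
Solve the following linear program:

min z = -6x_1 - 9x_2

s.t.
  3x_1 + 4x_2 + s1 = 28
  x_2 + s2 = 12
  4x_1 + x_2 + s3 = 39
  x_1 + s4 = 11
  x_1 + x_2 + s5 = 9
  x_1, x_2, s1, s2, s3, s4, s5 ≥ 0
Each vertex is the intersection of two constraint boundaries that also satisfies all remaining constraints:
  x_1 = 0 and x_2 = 0 → (0, 0)
  x_1 + x_2 = 9 and x_2 = 0 → (9, 0)
  3x_1 + 4x_2 = 28 and x_1 + x_2 = 9 → (8, 1)
  3x_1 + 4x_2 = 28 and x_1 = 0 → (0, 7)

Evaluating z = -6x_1 - 9x_2 at each vertex:
  (0, 0): z = 0
  (9, 0): z = -54
  (8, 1): z = -57
  (0, 7): z = -63

The minimum is at (0, 7) with z = -63.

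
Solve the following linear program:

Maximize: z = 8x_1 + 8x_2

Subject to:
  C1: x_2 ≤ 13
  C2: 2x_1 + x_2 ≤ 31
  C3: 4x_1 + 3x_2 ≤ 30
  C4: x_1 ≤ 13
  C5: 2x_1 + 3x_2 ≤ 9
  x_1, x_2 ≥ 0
Each vertex is the intersection of two constraint boundaries that also satisfies all remaining constraints:
  x_1 = 0 and x_2 = 0 → (0, 0)
  2x_1 + 3x_2 = 9 and x_2 = 0 → (4.5, 0)
  2x_1 + 3x_2 = 9 and x_1 = 0 → (0, 3)

Evaluating z = 8x_1 + 8x_2 at each vertex:
  (0, 0): z = 0
  (4.5, 0): z = 36
  (0, 3): z = 24

The maximum is at (4.5, 0) with z = 36.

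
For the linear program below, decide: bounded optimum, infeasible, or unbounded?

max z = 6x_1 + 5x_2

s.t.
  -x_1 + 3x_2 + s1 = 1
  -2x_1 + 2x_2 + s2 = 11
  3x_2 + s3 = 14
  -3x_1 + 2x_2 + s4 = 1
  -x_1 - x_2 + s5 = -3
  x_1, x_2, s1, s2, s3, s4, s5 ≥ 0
Feasible point: (2, 1) satisfies every constraint, so the LP is feasible.
Direction d = (1, 0): for each constraint row a, a·d ≤ 0 —
  (-1)(1) + (3)(0) = -1 ≤ 0
  (-2)(1) + (2)(0) = -2 ≤ 0
  (0)(1) + (3)(0) = 0 ≤ 0
  (-3)(1) + (2)(0) = -3 ≤ 0
  (-1)(1) + (-1)(0) = -1 ≤ 0
and d ≥ 0, so (2, 1) + t·d stays feasible for every t ≥ 0. Along this ray z = 6x_1 + 5x_2 changes by 6 per unit t, so z → +∞.

The LP is unbounded; z can be made arbitrarily large.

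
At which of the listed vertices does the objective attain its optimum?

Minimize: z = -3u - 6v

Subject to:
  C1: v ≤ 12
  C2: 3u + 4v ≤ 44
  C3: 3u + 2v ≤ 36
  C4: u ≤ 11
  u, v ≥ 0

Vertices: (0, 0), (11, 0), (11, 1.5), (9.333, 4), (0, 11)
Evaluating z = -3u - 6v at each vertex:
  (0, 0): z = 0
  (11, 0): z = -33
  (11, 1.5): z = -42
  (9.333, 4): z = -52
  (0, 11): z = -66

The smallest value is z = -66, attained at (0, 11).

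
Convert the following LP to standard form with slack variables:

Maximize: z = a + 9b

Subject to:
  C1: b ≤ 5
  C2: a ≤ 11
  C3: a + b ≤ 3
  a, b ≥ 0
max z = a + 9b

s.t.
  b + s1 = 5
  a + s2 = 11
  a + b + s3 = 3
  a, b, s1, s2, s3 ≥ 0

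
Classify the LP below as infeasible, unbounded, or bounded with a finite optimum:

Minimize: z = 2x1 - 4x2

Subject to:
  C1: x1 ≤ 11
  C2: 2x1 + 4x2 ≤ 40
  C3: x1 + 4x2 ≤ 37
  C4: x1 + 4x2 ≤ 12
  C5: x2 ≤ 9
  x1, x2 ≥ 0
The point (0, 3) satisfies every constraint, so the LP is feasible; the constraints give x1 ≤ 11 and x2 ≤ 9, which with x1, x2 ≥ 0 keep the feasible region inside a bounded box. A feasible, bounded LP attains a finite optimum at a vertex.

Evaluating z = 2x1 - 4x2 at each vertex:
  (0, 0): z = 0
  (11, 0): z = 22
  (11, 0.25): z = 21
  (0, 3): z = -12

The LP has an optimal solution: (0, 3) with z = -12.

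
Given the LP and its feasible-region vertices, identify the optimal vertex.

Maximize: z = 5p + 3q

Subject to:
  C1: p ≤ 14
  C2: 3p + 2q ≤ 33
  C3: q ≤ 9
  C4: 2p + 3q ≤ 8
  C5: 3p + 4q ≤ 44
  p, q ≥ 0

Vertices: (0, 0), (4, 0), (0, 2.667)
Evaluating z = 5p + 3q at each vertex:
  (0, 0): z = 0
  (4, 0): z = 20
  (0, 2.667): z = 8

The largest value is z = 20, attained at (4, 0).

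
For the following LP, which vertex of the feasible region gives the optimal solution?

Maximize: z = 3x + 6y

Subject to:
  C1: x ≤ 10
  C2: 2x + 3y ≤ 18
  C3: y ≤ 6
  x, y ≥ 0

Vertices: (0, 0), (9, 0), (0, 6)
(0, 6) with z = 36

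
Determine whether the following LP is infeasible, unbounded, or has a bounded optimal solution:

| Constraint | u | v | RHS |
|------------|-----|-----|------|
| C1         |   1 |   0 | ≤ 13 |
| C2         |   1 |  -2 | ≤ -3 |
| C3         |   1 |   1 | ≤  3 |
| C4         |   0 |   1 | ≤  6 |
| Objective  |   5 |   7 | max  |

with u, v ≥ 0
The point (0, 3) satisfies every constraint, so the LP is feasible; the constraints give u ≤ 13 and v ≤ 6, which with u, v ≥ 0 keep the feasible region inside a bounded box. A feasible, bounded LP attains a finite optimum at a vertex.

The LP has an optimal solution: (0, 3) with z = 21.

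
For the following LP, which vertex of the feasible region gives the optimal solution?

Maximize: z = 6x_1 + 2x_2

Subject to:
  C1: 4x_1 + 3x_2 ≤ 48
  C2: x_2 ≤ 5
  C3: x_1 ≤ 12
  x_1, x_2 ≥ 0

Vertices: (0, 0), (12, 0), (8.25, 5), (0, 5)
(12, 0) with z = 72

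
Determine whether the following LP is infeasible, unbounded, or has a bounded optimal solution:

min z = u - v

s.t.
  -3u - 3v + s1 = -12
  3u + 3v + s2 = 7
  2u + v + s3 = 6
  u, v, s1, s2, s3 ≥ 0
The row 3u + 3v + s2 = 7 with s2 ≥ 0 requires 3u + 3v ≤ 7, while the row -3u - 3v + s1 = -12 with s1 ≥ 0 is equivalent to 3u + 3v ≥ 12. Together they would need 12 ≤ 3u + 3v ≤ 7, which is impossible since 12 > 7. No point satisfies all constraints.

Infeasible: no point satisfies all constraints simultaneously.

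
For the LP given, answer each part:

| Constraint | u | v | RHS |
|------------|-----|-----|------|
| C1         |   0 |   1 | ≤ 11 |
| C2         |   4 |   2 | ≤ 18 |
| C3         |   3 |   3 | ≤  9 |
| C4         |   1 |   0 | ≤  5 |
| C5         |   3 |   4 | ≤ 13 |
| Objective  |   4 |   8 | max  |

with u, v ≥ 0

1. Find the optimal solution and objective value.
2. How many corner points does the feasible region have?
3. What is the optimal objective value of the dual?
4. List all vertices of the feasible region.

1. u = 0, v = 3, z = 24
2. 3
3. 24 (by strong duality, equal to the primal optimum)
4. (0, 0), (3, 0), (0, 3)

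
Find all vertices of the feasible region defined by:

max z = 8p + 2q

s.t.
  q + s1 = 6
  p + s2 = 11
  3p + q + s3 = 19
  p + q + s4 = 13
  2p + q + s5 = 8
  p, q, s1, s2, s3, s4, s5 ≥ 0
Each vertex is the intersection of two constraint boundaries that also satisfies all remaining constraints:
  p = 0 and q = 0 → (0, 0)
  2p + q = 8 and q = 0 → (4, 0)
  q = 6 and 2p + q = 8 → (1, 6)
  q = 6 and p = 0 → (0, 6)

Vertices: (0, 0), (4, 0), (1, 6), (0, 6)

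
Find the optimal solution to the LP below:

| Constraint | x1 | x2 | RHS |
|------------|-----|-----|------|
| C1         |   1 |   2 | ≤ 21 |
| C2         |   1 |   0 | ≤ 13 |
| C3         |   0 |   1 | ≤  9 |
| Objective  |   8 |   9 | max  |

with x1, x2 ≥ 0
Each vertex is the intersection of two constraint boundaries that also satisfies all remaining constraints:
  x1 = 0 and x2 = 0 → (0, 0)
  x1 = 13 and x2 = 0 → (13, 0)
  x1 + 2x2 = 21 and x1 = 13 → (13, 4)
  x1 + 2x2 = 21 and x2 = 9 → (3, 9)
  x2 = 9 and x1 = 0 → (0, 9)

Evaluating z = 8x1 + 9x2 at each vertex:
  (0, 0): z = 0
  (13, 0): z = 104
  (13, 4): z = 140
  (3, 9): z = 105
  (0, 9): z = 81

The maximum is at (13, 4) with z = 140.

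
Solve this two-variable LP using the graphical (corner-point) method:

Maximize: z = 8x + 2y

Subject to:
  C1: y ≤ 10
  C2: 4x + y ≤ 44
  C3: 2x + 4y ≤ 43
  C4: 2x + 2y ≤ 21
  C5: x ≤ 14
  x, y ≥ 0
Each vertex is the intersection of two constraint boundaries that also satisfies all remaining constraints:
  x = 0 and y = 0 → (0, 0)
  2x + 2y = 21 and y = 0 → (10.5, 0)
  y = 10 and 2x + 2y = 21 → (0.5, 10)
  y = 10 and x = 0 → (0, 10)

Evaluating z = 8x + 2y at each vertex:
  (0, 0): z = 0
  (10.5, 0): z = 84
  (0.5, 10): z = 24
  (0, 10): z = 20

The maximum is at (10.5, 0) with z = 84.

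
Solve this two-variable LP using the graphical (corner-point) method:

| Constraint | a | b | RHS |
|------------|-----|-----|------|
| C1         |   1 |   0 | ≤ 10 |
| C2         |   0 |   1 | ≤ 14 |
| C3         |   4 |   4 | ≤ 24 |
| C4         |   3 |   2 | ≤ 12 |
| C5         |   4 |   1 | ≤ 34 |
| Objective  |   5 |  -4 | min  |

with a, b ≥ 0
Each vertex is the intersection of two constraint boundaries that also satisfies all remaining constraints:
  a = 0 and b = 0 → (0, 0)
  3a + 2b = 12 and b = 0 → (4, 0)
  4a + 4b = 24 and 3a + 2b = 12 → (0, 6)

Evaluating z = 5a - 4b at each vertex:
  (0, 0): z = 0
  (4, 0): z = 20
  (0, 6): z = -24

The minimum is at (0, 6) with z = -24.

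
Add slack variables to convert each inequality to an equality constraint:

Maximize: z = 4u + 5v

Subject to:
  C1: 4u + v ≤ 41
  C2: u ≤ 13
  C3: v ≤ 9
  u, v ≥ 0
max z = 4u + 5v

s.t.
  4u + v + s1 = 41
  u + s2 = 13
  v + s3 = 9
  u, v, s1, s2, s3 ≥ 0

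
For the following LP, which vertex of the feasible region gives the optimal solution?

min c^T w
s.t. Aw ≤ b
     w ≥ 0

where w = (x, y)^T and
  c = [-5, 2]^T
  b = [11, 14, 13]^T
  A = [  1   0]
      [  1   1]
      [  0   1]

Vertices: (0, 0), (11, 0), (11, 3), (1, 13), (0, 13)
Evaluating z = -5x + 2y at each vertex:
  (0, 0): z = 0
  (11, 0): z = -55
  (11, 3): z = -49
  (1, 13): z = 21
  (0, 13): z = 26

The smallest value is z = -55, attained at (11, 0).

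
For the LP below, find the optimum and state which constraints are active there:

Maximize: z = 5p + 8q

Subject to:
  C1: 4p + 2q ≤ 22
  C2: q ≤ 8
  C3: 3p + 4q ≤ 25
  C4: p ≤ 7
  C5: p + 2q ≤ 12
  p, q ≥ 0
Optimal: p = 1, q = 5.5
Slack at optimum:
  C1: slack = 7
  C2: slack = 2.5
  C3: slack = 0 (binding)
  C4: slack = 6
  C5: slack = 0 (binding)
  p ≥ 0: p = 1
  q ≥ 0: q = 5.5
Binding constraints: C3, C5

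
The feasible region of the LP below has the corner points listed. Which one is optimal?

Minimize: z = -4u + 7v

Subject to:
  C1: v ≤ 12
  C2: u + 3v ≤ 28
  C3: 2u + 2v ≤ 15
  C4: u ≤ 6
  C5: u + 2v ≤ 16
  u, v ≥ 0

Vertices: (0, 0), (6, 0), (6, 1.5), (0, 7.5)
Evaluating z = -4u + 7v at each vertex:
  (0, 0): z = 0
  (6, 0): z = -24
  (6, 1.5): z = -13.5
  (0, 7.5): z = 52.5

The smallest value is z = -24, attained at (6, 0).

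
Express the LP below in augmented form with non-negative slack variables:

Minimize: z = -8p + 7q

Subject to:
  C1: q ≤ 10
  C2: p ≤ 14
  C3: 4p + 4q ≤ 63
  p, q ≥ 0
min z = -8p + 7q

s.t.
  q + s1 = 10
  p + s2 = 14
  4p + 4q + s3 = 63
  p, q, s1, s2, s3 ≥ 0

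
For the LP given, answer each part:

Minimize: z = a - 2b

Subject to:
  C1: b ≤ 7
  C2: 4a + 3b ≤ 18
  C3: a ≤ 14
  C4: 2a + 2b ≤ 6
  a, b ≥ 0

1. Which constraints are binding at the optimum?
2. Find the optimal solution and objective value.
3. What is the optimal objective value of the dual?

1. C4, a ≥ 0
2. a = 0, b = 3, z = -6
3. -6 (by strong duality, equal to the primal optimum)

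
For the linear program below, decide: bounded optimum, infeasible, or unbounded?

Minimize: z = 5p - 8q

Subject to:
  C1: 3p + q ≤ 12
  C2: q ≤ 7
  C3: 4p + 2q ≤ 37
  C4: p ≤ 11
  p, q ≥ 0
The point (0, 7) satisfies every constraint, so the LP is feasible; the constraints give p ≤ 11 and q ≤ 7, which with p, q ≥ 0 keep the feasible region inside a bounded box. A feasible, bounded LP attains a finite optimum at a vertex.

The LP has an optimal solution: (0, 7) with z = -56.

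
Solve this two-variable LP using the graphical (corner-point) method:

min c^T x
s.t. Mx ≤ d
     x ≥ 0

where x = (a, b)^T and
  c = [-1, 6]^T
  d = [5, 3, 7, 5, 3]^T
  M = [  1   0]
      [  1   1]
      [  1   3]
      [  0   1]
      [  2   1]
Each vertex is the intersection of two constraint boundaries that also satisfies all remaining constraints:
  a = 0 and b = 0 → (0, 0)
  2a + b = 3 and b = 0 → (1.5, 0)
  a + 3b = 7 and 2a + b = 3 → (0.4, 2.2)
  a + 3b = 7 and a = 0 → (0, 2.333)

Evaluating z = -a + 6b at each vertex:
  (0, 0): z = 0
  (1.5, 0): z = -1.5
  (0.4, 2.2): z = 12.8
  (0, 2.333): z = 14

The minimum is at (1.5, 0) with z = -1.5.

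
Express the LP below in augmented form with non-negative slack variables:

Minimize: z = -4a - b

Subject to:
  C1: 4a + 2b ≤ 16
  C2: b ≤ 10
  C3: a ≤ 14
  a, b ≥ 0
min z = -4a - b

s.t.
  4a + 2b + s1 = 16
  b + s2 = 10
  a + s3 = 14
  a, b, s1, s2, s3 ≥ 0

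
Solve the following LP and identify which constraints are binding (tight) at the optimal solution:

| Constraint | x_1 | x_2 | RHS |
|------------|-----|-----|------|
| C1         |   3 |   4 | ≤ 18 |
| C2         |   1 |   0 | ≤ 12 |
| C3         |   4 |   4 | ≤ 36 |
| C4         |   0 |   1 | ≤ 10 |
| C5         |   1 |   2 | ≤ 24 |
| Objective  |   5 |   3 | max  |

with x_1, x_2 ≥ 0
Optimal: x_1 = 6, x_2 = 0
Slack at optimum:
  C1: slack = 0 (binding)
  C2: slack = 6
  C3: slack = 12
  C4: slack = 10
  C5: slack = 18
  x_1 ≥ 0: x_1 = 6
  x_2 ≥ 0: x_2 = 0 (binding)
Binding constraints: C1, x_2 ≥ 0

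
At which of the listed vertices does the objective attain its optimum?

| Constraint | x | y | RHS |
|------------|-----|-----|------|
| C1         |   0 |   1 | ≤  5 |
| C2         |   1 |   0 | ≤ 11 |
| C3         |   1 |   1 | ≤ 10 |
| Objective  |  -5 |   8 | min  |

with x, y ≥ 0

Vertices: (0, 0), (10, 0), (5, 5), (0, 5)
(10, 0) with z = -50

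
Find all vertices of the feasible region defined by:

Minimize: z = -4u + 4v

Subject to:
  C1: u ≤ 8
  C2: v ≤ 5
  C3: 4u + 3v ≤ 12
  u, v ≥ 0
Each vertex is the intersection of two constraint boundaries that also satisfies all remaining constraints:
  u = 0 and v = 0 → (0, 0)
  4u + 3v = 12 and v = 0 → (3, 0)
  4u + 3v = 12 and u = 0 → (0, 4)

Vertices: (0, 0), (3, 0), (0, 4)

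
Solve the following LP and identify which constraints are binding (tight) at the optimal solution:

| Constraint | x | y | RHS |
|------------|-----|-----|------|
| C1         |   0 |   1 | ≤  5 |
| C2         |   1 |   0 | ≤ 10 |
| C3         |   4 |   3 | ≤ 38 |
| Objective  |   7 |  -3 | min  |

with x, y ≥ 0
Optimal: x = 0, y = 5
Slack at optimum:
  C1: slack = 0 (binding)
  C2: slack = 10
  C3: slack = 23
  x ≥ 0: x = 0 (binding)
  y ≥ 0: y = 5
Binding constraints: C1, x ≥ 0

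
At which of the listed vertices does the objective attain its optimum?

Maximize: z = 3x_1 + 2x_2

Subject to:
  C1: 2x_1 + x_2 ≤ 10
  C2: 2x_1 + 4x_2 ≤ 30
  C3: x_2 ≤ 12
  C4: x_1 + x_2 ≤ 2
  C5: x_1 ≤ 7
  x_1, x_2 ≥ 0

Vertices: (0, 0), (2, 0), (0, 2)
Evaluating z = 3x_1 + 2x_2 at each vertex:
  (0, 0): z = 0
  (2, 0): z = 6
  (0, 2): z = 4

The largest value is z = 6, attained at (2, 0).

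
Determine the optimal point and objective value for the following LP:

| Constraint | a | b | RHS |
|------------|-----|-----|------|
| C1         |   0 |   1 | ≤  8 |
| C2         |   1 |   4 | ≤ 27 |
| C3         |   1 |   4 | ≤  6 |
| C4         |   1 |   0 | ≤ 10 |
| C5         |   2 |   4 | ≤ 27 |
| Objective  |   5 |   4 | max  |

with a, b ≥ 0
a = 6, b = 0, z = 30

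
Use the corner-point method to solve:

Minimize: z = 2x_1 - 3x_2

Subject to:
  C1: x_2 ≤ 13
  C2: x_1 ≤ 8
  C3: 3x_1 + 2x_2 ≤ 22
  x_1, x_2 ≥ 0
Each vertex is the intersection of two constraint boundaries that also satisfies all remaining constraints:
  x_1 = 0 and x_2 = 0 → (0, 0)
  3x_1 + 2x_2 = 22 and x_2 = 0 → (7.333, 0)
  3x_1 + 2x_2 = 22 and x_1 = 0 → (0, 11)

Evaluating z = 2x_1 - 3x_2 at each vertex:
  (0, 0): z = 0
  (7.333, 0): z = 14.67
  (0, 11): z = -33

The minimum is at (0, 11) with z = -33.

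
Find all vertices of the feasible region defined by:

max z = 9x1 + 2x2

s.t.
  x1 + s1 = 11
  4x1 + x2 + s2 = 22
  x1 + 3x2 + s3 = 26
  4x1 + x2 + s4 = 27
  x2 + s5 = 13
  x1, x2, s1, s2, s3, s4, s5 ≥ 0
Each vertex is the intersection of two constraint boundaries that also satisfies all remaining constraints:
  x1 = 0 and x2 = 0 → (0, 0)
  4x1 + x2 = 22 and x2 = 0 → (5.5, 0)
  4x1 + x2 = 22 and x1 + 3x2 = 26 → (3.636, 7.455)
  x1 + 3x2 = 26 and x1 = 0 → (0, 8.667)

Vertices: (0, 0), (5.5, 0), (3.636, 7.455), (0, 8.667)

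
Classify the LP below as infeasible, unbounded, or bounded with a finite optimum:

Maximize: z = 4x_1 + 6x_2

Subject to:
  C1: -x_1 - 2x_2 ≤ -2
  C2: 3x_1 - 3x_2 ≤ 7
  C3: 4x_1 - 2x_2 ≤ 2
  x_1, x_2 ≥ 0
Feasible point: (0, 1) satisfies every constraint, so the LP is feasible.
Direction d = (0, 1): for each constraint row a, a·d ≤ 0 —
  (-1)(0) + (-2)(1) = -2 ≤ 0
  (3)(0) + (-3)(1) = -3 ≤ 0
  (4)(0) + (-2)(1) = -2 ≤ 0
and d ≥ 0, so (0, 1) + t·d stays feasible for every t ≥ 0. Along this ray z = 4x_1 + 6x_2 changes by 6 per unit t, so z → +∞.

Unbounded — the objective can increase without bound over the feasible region.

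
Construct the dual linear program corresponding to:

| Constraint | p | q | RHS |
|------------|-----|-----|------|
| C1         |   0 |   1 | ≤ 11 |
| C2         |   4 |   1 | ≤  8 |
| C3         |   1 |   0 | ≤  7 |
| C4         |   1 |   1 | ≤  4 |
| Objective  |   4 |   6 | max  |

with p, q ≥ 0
Minimize: z = 11y1 + 8y2 + 7y3 + 4y4

Subject to:
  C1: -4y2 - y3 - y4 ≤ -4
  C2: -y1 - y2 - y4 ≤ -6
  y1, y2, y3, y4 ≥ 0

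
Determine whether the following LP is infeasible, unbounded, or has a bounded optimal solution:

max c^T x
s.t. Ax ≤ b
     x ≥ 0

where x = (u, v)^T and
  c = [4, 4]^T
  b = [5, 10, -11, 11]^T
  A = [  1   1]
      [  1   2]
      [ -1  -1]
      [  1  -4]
One constraint requires u + v ≤ 5, while the constraint -u - v ≤ -11 is equivalent to u + v ≥ 11. Together they would need 11 ≤ u + v ≤ 5, which is impossible since 11 > 5. No point satisfies all constraints.

Infeasible — the constraint set is empty.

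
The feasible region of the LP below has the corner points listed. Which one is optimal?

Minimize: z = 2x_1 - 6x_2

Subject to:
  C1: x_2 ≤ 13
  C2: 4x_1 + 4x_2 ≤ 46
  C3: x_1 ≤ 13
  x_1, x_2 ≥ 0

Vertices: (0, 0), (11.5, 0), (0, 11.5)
(0, 11.5) with z = -69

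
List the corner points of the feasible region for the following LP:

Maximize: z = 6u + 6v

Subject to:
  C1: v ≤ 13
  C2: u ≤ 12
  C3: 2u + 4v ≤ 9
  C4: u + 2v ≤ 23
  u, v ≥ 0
Each vertex is the intersection of two constraint boundaries that also satisfies all remaining constraints:
  u = 0 and v = 0 → (0, 0)
  2u + 4v = 9 and v = 0 → (4.5, 0)
  2u + 4v = 9 and u = 0 → (0, 2.25)

Vertices: (0, 0), (4.5, 0), (0, 2.25)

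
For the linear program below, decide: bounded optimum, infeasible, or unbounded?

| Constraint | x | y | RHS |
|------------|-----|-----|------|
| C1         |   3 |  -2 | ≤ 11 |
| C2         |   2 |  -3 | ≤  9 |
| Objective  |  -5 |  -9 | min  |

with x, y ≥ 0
Feasible point: (0, 0) satisfies every constraint, so the LP is feasible.
Direction d = (0, 1): for each constraint row a, a·d ≤ 0 —
  (3)(0) + (-2)(1) = -2 ≤ 0
  (2)(0) + (-3)(1) = -3 ≤ 0
and d ≥ 0, so (0, 0) + t·d stays feasible for every t ≥ 0. Along this ray z = -5x - 9y changes by -9 per unit t, so z → −∞.

Unbounded — the objective can decrease without bound over the feasible region.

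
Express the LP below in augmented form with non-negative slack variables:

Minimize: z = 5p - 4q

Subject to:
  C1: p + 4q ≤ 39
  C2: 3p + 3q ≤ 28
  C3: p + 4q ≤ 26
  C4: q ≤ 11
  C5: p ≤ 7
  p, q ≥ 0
min z = 5p - 4q

s.t.
  p + 4q + s1 = 39
  3p + 3q + s2 = 28
  p + 4q + s3 = 26
  q + s4 = 11
  p + s5 = 7
  p, q, s1, s2, s3, s4, s5 ≥ 0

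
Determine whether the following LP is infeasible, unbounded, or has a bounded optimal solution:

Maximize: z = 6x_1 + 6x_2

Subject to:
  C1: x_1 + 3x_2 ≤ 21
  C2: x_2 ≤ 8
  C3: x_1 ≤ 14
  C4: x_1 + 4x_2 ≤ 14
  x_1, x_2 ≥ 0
The point (14, 0) satisfies every constraint, so the LP is feasible; the constraints give x_1 ≤ 14 and x_2 ≤ 8, which with x_1, x_2 ≥ 0 keep the feasible region inside a bounded box. A feasible, bounded LP attains a finite optimum at a vertex.

Evaluating z = 6x_1 + 6x_2 at each vertex:
  (0, 0): z = 0
  (14, 0): z = 84
  (0, 3.5): z = 21

The LP has an optimal solution: (14, 0) with z = 84.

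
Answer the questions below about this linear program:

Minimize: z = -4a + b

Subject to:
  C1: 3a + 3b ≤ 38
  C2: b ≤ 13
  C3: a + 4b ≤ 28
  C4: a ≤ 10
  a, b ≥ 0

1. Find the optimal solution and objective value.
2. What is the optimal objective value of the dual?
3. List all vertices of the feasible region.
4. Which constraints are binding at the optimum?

1. a = 10, b = 0, z = -40
2. -40 (by strong duality, equal to the primal optimum)
3. (0, 0), (10, 0), (10, 2.667), (7.556, 5.111), (0, 7)
4. C4, b ≥ 0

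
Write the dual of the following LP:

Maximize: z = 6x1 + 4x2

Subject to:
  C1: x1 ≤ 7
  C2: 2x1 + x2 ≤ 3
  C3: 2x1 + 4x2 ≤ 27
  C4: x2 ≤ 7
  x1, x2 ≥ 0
Minimize: z = 7y1 + 3y2 + 27y3 + 7y4

Subject to:
  C1: -y1 - 2y2 - 2y3 ≤ -6
  C2: -y2 - 4y3 - y4 ≤ -4
  y1, y2, y3, y4 ≥ 0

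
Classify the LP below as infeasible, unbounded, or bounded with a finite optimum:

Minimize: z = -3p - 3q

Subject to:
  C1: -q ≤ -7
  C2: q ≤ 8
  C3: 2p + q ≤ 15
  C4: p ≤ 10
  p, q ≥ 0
The point (3.5, 8) satisfies every constraint, so the LP is feasible; the constraints give p ≤ 10 and q ≤ 8, which with p, q ≥ 0 keep the feasible region inside a bounded box. A feasible, bounded LP attains a finite optimum at a vertex.

Feasible with finite optimum z* = -34.5 at (3.5, 8).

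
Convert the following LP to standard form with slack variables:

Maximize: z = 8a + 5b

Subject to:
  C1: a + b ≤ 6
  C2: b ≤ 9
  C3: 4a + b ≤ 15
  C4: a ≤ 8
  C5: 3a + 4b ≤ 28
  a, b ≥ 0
max z = 8a + 5b

s.t.
  a + b + s1 = 6
  b + s2 = 9
  4a + b + s3 = 15
  a + s4 = 8
  3a + 4b + s5 = 28
  a, b, s1, s2, s3, s4, s5 ≥ 0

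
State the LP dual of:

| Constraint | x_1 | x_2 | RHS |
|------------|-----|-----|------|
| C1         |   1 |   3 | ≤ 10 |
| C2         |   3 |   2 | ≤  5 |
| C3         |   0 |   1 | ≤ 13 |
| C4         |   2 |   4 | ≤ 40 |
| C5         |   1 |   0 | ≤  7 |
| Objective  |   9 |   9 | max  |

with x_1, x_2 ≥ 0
Minimize: z = 10y1 + 5y2 + 13y3 + 40y4 + 7y5

Subject to:
  C1: -y1 - 3y2 - 2y4 - y5 ≤ -9
  C2: -3y1 - 2y2 - y3 - 4y4 ≤ -9
  y1, y2, y3, y4, y5 ≥ 0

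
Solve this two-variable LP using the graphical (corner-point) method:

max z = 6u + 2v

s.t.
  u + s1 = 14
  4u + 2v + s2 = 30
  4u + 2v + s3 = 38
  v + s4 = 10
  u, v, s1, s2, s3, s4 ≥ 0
Each vertex is the intersection of two constraint boundaries that also satisfies all remaining constraints:
  u = 0 and v = 0 → (0, 0)
  4u + 2v = 30 and v = 0 → (7.5, 0)
  4u + 2v = 30 and v = 10 → (2.5, 10)
  v = 10 and u = 0 → (0, 10)

Evaluating z = 6u + 2v at each vertex:
  (0, 0): z = 0
  (7.5, 0): z = 45
  (2.5, 10): z = 35
  (0, 10): z = 20

The maximum is at (7.5, 0) with z = 45.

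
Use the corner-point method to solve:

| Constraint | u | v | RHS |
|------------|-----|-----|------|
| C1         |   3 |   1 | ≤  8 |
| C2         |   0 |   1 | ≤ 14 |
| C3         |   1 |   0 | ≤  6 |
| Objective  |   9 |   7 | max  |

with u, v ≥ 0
Each vertex is the intersection of two constraint boundaries that also satisfies all remaining constraints:
  u = 0 and v = 0 → (0, 0)
  3u + v = 8 and v = 0 → (2.667, 0)
  3u + v = 8 and u = 0 → (0, 8)

Evaluating z = 9u + 7v at each vertex:
  (0, 0): z = 0
  (2.667, 0): z = 24
  (0, 8): z = 56

The maximum is at (0, 8) with z = 56.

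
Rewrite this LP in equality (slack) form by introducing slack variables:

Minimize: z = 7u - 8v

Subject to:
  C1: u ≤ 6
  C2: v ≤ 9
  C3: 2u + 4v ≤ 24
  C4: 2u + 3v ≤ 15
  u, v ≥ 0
min z = 7u - 8v

s.t.
  u + s1 = 6
  v + s2 = 9
  2u + 4v + s3 = 24
  2u + 3v + s4 = 15
  u, v, s1, s2, s3, s4 ≥ 0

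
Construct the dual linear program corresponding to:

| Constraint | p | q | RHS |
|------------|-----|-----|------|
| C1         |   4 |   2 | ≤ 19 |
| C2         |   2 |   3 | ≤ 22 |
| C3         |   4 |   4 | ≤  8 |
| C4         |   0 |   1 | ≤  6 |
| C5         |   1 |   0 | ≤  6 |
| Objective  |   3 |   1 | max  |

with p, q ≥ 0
Minimize: z = 19y1 + 22y2 + 8y3 + 6y4 + 6y5

Subject to:
  C1: -4y1 - 2y2 - 4y3 - y5 ≤ -3
  C2: -2y1 - 3y2 - 4y3 - y4 ≤ -1
  y1, y2, y3, y4, y5 ≥ 0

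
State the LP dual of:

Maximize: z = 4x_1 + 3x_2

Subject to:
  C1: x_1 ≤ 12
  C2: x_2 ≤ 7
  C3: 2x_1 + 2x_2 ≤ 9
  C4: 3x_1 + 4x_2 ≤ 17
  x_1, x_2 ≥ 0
Minimize: z = 12y1 + 7y2 + 9y3 + 17y4

Subject to:
  C1: -y1 - 2y3 - 3y4 ≤ -4
  C2: -y2 - 2y3 - 4y4 ≤ -3
  y1, y2, y3, y4 ≥ 0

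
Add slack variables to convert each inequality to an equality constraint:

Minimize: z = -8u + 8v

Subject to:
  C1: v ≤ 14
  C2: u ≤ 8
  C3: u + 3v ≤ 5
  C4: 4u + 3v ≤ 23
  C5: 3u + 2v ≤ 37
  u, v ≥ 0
min z = -8u + 8v

s.t.
  v + s1 = 14
  u + s2 = 8
  u + 3v + s3 = 5
  4u + 3v + s4 = 23
  3u + 2v + s5 = 37
  u, v, s1, s2, s3, s4, s5 ≥ 0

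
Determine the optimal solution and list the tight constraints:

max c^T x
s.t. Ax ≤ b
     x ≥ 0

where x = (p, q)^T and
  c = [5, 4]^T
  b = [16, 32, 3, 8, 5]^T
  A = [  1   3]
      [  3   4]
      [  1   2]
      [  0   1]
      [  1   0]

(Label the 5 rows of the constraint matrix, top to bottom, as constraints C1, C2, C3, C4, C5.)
Optimal: p = 3, q = 0
Slack at optimum:
  C1: slack = 13
  C2: slack = 23
  C3: slack = 0 (binding)
  C4: slack = 8
  C5: slack = 2
  p ≥ 0: p = 3
  q ≥ 0: q = 0 (binding)
Binding constraints: C3, q ≥ 0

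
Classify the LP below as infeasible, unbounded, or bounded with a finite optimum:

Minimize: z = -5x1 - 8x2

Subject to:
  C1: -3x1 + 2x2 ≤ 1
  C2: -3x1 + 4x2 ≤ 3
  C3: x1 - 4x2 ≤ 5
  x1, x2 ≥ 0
Feasible point: (0, 0) satisfies every constraint, so the LP is feasible.
Direction d = (4, 3): for each constraint row a, a·d ≤ 0 —
  (-3)(4) + (2)(3) = -6 ≤ 0
  (-3)(4) + (4)(3) = 0 ≤ 0
  (1)(4) + (-4)(3) = -8 ≤ 0
and d ≥ 0, so (0, 0) + t·d stays feasible for every t ≥ 0. Along this ray z = -5x1 - 8x2 changes by -44 per unit t, so z → −∞.

Unbounded — the objective can decrease without bound over the feasible region.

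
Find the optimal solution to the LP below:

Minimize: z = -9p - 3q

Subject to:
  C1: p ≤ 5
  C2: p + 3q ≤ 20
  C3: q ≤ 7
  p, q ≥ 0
Each vertex is the intersection of two constraint boundaries that also satisfies all remaining constraints:
  p = 0 and q = 0 → (0, 0)
  p = 5 and q = 0 → (5, 0)
  p = 5 and p + 3q = 20 → (5, 5)
  p + 3q = 20 and p = 0 → (0, 6.667)

Evaluating z = -9p - 3q at each vertex:
  (0, 0): z = 0
  (5, 0): z = -45
  (5, 5): z = -60
  (0, 6.667): z = -20

The minimum is at (5, 5) with z = -60.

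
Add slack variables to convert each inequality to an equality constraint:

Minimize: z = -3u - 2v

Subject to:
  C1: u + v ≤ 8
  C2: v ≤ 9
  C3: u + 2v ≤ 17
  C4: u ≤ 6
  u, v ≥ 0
min z = -3u - 2v

s.t.
  u + v + s1 = 8
  v + s2 = 9
  u + 2v + s3 = 17
  u + s4 = 6
  u, v, s1, s2, s3, s4 ≥ 0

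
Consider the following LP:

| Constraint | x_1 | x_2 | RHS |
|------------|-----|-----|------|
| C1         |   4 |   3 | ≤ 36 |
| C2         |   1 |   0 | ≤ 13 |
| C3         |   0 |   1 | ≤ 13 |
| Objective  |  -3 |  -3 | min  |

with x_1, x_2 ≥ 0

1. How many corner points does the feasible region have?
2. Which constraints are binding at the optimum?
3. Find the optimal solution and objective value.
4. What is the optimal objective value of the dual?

1. 3
2. C1, x_1 ≥ 0
3. x_1 = 0, x_2 = 12, z = -36
4. -36 (by strong duality, equal to the primal optimum)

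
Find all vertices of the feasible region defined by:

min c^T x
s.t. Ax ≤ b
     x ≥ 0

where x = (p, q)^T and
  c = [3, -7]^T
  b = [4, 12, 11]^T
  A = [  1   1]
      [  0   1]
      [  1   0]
Each vertex is the intersection of two constraint boundaries that also satisfies all remaining constraints:
  p = 0 and q = 0 → (0, 0)
  p + q = 4 and q = 0 → (4, 0)
  p + q = 4 and p = 0 → (0, 4)

Vertices: (0, 0), (4, 0), (0, 4)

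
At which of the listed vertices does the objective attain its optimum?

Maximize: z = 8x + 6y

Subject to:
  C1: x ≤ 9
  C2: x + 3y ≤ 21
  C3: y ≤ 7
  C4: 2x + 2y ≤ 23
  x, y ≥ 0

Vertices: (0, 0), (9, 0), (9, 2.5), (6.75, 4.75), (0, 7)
(9, 2.5) with z = 87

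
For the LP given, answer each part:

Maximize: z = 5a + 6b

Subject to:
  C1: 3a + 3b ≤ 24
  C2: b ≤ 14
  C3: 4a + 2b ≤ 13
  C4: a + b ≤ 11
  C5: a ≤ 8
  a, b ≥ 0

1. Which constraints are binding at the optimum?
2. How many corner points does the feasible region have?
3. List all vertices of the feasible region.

1. C3, a ≥ 0
2. 3
3. (0, 0), (3.25, 0), (0, 6.5)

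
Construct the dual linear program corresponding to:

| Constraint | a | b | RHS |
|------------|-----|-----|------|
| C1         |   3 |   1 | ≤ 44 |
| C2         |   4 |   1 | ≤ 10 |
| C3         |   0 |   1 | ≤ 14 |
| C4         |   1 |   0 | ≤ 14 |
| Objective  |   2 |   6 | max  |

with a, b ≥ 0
Minimize: z = 44y1 + 10y2 + 14y3 + 14y4

Subject to:
  C1: -3y1 - 4y2 - y4 ≤ -2
  C2: -y1 - y2 - y3 ≤ -6
  y1, y2, y3, y4 ≥ 0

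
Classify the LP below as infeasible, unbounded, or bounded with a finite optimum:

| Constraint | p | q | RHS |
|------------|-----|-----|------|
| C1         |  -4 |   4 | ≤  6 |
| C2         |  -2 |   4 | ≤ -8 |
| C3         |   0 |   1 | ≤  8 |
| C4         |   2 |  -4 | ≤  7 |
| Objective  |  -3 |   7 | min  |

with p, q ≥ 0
C4 requires 2p - 4q ≤ 7, while C2 (-2p + 4q ≤ -8) is equivalent to 2p - 4q ≥ 8. Together they would need 8 ≤ 2p - 4q ≤ 7, which is impossible since 8 > 7. No point satisfies all constraints.

Infeasible — the constraint set is empty.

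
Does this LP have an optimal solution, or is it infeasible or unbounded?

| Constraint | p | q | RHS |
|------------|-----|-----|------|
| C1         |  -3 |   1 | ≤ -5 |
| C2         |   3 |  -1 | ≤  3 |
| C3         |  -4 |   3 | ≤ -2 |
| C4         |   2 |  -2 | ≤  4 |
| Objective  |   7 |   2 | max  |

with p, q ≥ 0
C2 requires 3p - q ≤ 3, while C1 (-3p + q ≤ -5) is equivalent to 3p - q ≥ 5. Together they would need 5 ≤ 3p - q ≤ 3, which is impossible since 5 > 3. No point satisfies all constraints.

The feasible region is empty; the LP is infeasible.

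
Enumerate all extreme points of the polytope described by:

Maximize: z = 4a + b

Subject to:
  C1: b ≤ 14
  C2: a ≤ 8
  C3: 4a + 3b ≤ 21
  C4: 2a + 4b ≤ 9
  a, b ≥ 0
Each vertex is the intersection of two constraint boundaries that also satisfies all remaining constraints:
  a = 0 and b = 0 → (0, 0)
  2a + 4b = 9 and b = 0 → (4.5, 0)
  2a + 4b = 9 and a = 0 → (0, 2.25)

Vertices: (0, 0), (4.5, 0), (0, 2.25)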